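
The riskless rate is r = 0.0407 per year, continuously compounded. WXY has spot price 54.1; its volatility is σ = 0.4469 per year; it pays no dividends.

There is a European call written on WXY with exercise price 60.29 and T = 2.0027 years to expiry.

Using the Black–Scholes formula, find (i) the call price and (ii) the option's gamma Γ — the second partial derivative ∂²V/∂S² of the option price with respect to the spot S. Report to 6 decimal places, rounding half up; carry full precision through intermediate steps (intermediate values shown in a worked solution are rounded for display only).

price = 12.884632
Γ = 0.011231

σ√T = 0.4469·√2.0027 = 0.632439
d₁ = (ln(S/K) + (r+σ²/2)T) / (σ√T) = (ln(54.1/60.29) + (0.0407+0.4469²/2)·2.0027) / 0.632439 = (-0.108332 + 0.281499) / 0.632439 = 0.273809
d₂ = d₁ − σ√T = 0.273809 − 0.632439 = -0.358630
e^{−rT} = 0.921724
N(d₁) = 0.607884,  N(d₂) = 0.359936
Call price V = S·N(d₁) − K·e^{−rT}·N(d₂) = 32.886531 − 20.001899 = 12.884632
φ(d₁) = (1/√(2π))·e^{−d₁²/2} = 0.384265
Γ = φ(d₁) / (S·σ·√T) = 0.011231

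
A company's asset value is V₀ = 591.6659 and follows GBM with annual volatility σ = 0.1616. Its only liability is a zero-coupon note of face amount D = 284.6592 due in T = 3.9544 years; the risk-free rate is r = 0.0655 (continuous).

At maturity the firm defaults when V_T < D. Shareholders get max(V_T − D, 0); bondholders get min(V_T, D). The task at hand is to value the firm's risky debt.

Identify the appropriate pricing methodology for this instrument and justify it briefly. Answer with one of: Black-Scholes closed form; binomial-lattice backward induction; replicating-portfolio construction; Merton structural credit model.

framework: Merton structural credit model

Key observation: the question is about default risk generated by asset-value dynamics against a debt face of 284.6592 — the structural framework prices exactly that.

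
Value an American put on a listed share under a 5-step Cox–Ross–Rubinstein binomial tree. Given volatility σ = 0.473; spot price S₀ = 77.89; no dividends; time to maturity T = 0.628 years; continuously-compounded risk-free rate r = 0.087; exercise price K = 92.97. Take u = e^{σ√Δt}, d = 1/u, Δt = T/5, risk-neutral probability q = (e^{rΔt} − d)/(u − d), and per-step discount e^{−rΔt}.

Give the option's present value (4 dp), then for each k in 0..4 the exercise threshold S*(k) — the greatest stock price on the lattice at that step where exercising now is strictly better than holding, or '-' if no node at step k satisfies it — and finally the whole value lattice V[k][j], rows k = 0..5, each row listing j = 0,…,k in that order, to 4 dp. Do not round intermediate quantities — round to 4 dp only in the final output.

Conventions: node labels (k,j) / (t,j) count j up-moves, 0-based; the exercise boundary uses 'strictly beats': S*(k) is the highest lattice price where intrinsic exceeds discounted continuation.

Δt=0.12560  u=1.18250  d=0.84567  q=0.49081  discount=0.98913
step 5 (expiry): payoffs max(K−S,0) = 59.2821 45.8639 27.1011 0.8650 0.0000 0.0000
step 4: (k=4,j=0): S=39.8360, K−S=53.1340, hold=52.1236 ⇒ V=53.1340 exercise | (k=4,j=1): S=55.7030, K−S=37.2670, hold=36.2566 ⇒ V=37.2670 exercise | (k=4,j=2): S=77.8900, K−S=15.0800, hold=14.0696 ⇒ V=15.0800 exercise | (k=4,j=3): S=108.9142, K−S=0.0000, hold=0.4357 ⇒ V=0.4357 continue | (k=4,j=4): S=152.2957, K−S=0.0000, hold=0.0000 ⇒ V=0.0000 continue  boundary S*=77.8900
step 3: (k=3,j=0): S=47.1061, K−S=45.8639, hold=44.8535 ⇒ V=45.8639 exercise | (k=3,j=1): S=65.8689, K−S=27.1011, hold=26.0908 ⇒ V=27.1011 exercise | (k=3,j=2): S=92.1050, K−S=0.8650, hold=7.8067 ⇒ V=7.8067 continue | (k=3,j=3): S=128.7912, K−S=0.0000, hold=0.2194 ⇒ V=0.2194 continue  boundary S*=65.8689
step 2: (k=2,j=0): S=55.7030, K−S=37.2670, hold=36.2566 ⇒ V=37.2670 exercise | (k=2,j=1): S=77.8900, K−S=15.0800, hold=17.4396 ⇒ V=17.4396 continue | (k=2,j=2): S=108.9142, K−S=0.0000, hold=4.0384 ⇒ V=4.0384 continue  boundary S*=55.7030
step 1: (k=1,j=0): S=65.8689, K−S=27.1011, hold=27.2363 ⇒ V=27.2363 continue | (k=1,j=1): S=92.1050, K−S=0.8650, hold=10.7441 ⇒ V=10.7441 continue  boundary S*=-
step 0: (k=0,j=0): S=77.8900, K−S=15.0800, hold=18.9338 ⇒ V=18.9338 continue  boundary S*=-

price = 18.9338
boundary = - - 55.7030 65.8689 77.8900
tree:
18.9338
27.2363 10.7441
37.2670 17.4396 4.0384
45.8639 27.1011 7.8067 0.2194
53.1340 37.2670 15.0800 0.4357 0.0000
59.2821 45.8639 27.1011 0.8650 0.0000 0.0000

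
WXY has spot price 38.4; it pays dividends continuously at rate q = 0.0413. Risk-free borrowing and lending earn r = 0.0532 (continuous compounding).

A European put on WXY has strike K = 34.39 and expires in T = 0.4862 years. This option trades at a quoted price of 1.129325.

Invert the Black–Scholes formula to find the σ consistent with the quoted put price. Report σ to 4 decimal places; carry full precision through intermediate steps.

sigma = 0.2742

At σ = 0.2742 the Black–Scholes value reproduces the quote:
σ√T = 0.2742·√0.4862 = 0.191194
d₁ = (ln(S/K) + (r−q+σ²/2)T) / (σ√T) = (ln(38.4/34.39) + (0.0532−0.0413+0.2742²/2)·0.4862) / 0.191194 = (0.110292 + 0.024063) / 0.191194 = 0.702715
d₂ = d₁ − σ√T = 0.702715 − 0.191194 = 0.511520
e^{−rT} = 0.974466
e^{−qT} = 0.980120
N(−d₁) = 0.241117,  N(−d₂) = 0.304493
V = K·e^{−rT}·N(−d₂) − S·e^{−qT}·N(−d₁) = 10.204144 − 9.074820 = 1.129325 (the observed quote) — the price is monotone increasing in volatility, hence this σ is the only solution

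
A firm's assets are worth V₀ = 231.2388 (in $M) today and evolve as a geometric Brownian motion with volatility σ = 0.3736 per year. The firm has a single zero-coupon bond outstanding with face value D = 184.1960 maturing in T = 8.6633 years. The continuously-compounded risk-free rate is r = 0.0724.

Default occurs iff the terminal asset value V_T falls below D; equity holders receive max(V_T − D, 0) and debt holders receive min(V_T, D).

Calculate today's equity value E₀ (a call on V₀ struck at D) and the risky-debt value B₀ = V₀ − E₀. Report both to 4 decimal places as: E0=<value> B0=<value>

Apply the equity-as-call identities (strike 184.1960, horizon 8.6633 years):
d₁ = [ln(V₀/D) + (r + σ²/2)T] / (σ√T)
   = [ln(231.2388/184.1960) + (0.0724 + 0.5·0.3736²)·8.6633] / (0.3736·√8.6633)
   = [0.227451 + 1.231821] / 1.099635 = 1.327051
d₂ = d₁ − σ√T = 1.327051 − 1.099635 = 0.227416
N(d₁) = 0.907754,  N(d₂) = 0.589950,  e^(−rT) = 0.534073
E₀ = V₀·N(d₁) − D·e^(−rT)·N(d₂)
   = 231.2388·0.907754 − 184.1960·0.534073·0.589950 = 151.872184
B₀ = V₀ − E₀ = 231.2388 − 151.872184 = 79.366616

E0=151.8722 B0=79.3666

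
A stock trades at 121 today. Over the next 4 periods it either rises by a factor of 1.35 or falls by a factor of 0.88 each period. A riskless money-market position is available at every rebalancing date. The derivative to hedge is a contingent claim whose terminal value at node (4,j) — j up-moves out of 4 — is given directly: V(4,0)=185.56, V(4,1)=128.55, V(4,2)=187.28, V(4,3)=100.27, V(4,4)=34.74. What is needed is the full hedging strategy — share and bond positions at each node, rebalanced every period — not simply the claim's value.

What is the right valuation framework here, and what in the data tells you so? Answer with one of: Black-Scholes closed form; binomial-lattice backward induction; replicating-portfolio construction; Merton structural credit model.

framework: replicating-portfolio construction

Key observation: what is demanded is not a single number but the (Δ, B) position at each node of the 1.35/0.88 tree starting at 121; constructing those positions is the replicating-portfolio method.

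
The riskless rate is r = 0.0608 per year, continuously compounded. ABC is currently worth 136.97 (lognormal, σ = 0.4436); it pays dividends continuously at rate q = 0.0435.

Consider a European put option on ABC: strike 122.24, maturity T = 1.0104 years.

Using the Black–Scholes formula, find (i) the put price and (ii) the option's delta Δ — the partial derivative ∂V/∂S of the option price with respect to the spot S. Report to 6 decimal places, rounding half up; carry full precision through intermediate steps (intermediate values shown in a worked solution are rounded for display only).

σ√T = 0.4436·√1.0104 = 0.445901
d₁ = (ln(S/K) + (r−q+σ²/2)T) / (σ√T) = (ln(136.97/122.24) + (0.0608−0.0435+0.4436²/2)·1.0104) / 0.445901 = (0.113776 + 0.116894) / 0.445901 = 0.517311
d₂ = d₁ − σ√T = 0.517311 − 0.445901 = 0.071410
e^{−rT} = 0.940417
e^{−qT} = 0.957000
N(−d₁) = 0.302470,  N(−d₂) = 0.471536
Put price V = K·e^{−rT}·N(−d₂) − S·e^{−qT}·N(−d₁) = 54.206108 − 39.647785 = 14.558322
Δ = −e^{−qT}·N(−d₁) = -0.289463

price = 14.558322
Δ = -0.289463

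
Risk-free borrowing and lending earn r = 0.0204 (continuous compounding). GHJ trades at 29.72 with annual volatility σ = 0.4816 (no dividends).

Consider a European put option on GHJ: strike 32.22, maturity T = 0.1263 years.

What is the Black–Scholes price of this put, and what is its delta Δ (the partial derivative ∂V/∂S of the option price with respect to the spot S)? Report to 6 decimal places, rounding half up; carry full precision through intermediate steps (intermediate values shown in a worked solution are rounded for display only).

price = 3.533486
Δ = -0.644780

σ√T = 0.4816·√0.1263 = 0.171154
d₁ = (ln(S/K) + (r+σ²/2)T) / (σ√T) = (ln(29.72/32.22) + (0.0204+0.4816²/2)·0.1263) / 0.171154 = (-0.080767 + 0.017223) / 0.171154 = -0.371265
d₂ = d₁ − σ√T = -0.371265 − 0.171154 = -0.542420
e^{−rT} = 0.997427
N(−d₁) = 0.644780,  N(−d₂) = 0.706235
Put price V = K·e^{−rT}·N(−d₂) − S·N(−d₁) = 22.696350 − 19.162863 = 3.533486
Δ = −N(−d₁) = -0.644780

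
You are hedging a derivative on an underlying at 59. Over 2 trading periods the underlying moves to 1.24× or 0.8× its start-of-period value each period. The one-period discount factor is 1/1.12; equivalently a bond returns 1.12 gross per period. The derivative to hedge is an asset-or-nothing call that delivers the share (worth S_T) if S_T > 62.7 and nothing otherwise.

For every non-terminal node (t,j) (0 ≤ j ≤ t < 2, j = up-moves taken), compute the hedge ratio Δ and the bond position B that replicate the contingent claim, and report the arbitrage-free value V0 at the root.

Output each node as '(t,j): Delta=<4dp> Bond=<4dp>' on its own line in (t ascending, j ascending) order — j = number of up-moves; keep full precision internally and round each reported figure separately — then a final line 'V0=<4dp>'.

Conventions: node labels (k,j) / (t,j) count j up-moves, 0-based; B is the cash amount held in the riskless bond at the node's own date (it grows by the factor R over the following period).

Arbitrage-free pricing uses the up-move probability p* = (R−d)/(u−d) = 0.7273, discounting each step at R = 1.12.
At maturity the claim pays: V(2,0)=0.0000, V(2,1)=0.0000, V(2,2)=90.7184
  t=1,j=0: stock 47.2000 → up 58.5280 (V=0.0000), down 37.7600 (V=0.0000). Price 0.0000; hedge Δ=0.0000, bond B=0.0000.
  t=1,j=1: stock 73.1600 → up 90.7184 (V=90.7184), down 58.5280 (V=0.0000). Price 58.9081; hedge Δ=2.8182, bond B=-147.2701.
  t=0,j=0: stock 59.0000 → up 73.1600 (V=58.9081), down 47.2000 (V=0.0000). Price 38.2520; hedge Δ=2.2692, bond B=-95.6300.
Check: Δ(0,0)·S0 + B(0,0) = 38.2520 = V0.

(0,0): Delta=2.2692 Bond=-95.6300
(1,0): Delta=0.0000 Bond=0.0000
(1,1): Delta=2.8182 Bond=-147.2701
V0=38.2520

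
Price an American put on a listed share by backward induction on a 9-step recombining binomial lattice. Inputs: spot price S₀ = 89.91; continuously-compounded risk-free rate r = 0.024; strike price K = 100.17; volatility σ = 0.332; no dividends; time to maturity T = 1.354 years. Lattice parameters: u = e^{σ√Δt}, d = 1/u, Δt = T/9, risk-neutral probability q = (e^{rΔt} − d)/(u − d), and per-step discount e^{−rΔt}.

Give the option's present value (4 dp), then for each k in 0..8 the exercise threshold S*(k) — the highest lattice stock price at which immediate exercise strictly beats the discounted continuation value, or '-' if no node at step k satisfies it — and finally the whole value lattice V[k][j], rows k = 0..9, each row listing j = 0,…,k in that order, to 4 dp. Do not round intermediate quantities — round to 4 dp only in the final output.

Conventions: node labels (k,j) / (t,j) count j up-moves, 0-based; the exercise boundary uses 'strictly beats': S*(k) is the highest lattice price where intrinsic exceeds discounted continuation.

price = 18.4513
boundary = - - - 61.0986 53.7163 61.0986 69.4955 79.0465 69.4955
tree:
18.4513
24.4538 12.1352
31.4282 17.1376 6.8473
39.0714 23.4454 10.4835 2.9886
46.4537 30.9121 15.5926 5.0683 0.7748
52.9441 39.0714 22.3703 8.4215 1.5007 0.0000
58.6503 46.4537 30.6745 13.6088 2.9068 0.0000 0.0000
63.6670 52.9441 39.0714 21.1235 5.6303 0.0000 0.0000 0.0000
68.0775 58.6503 46.4537 30.6745 10.9056 0.0000 0.0000 0.0000 0.0000
71.9551 63.6670 52.9441 39.0714 21.1235 0.0000 0.0000 0.0000 0.0000 0.0000

Δt=0.15044  u=1.13743  d=0.87917  q=0.48186  discount=0.99640
step 9 (expiry): payoffs max(K−S,0) = 71.9551 63.6670 52.9441 39.0714 21.1235 0.0000 0.0000 0.0000 0.0000 0.0000
step 8: (k=8,j=0): S=32.0925, K−S=68.0775, hold=67.7165 ⇒ V=68.0775 exercise | (k=8,j=1): S=41.5197, K−S=58.6503, hold=58.2892 ⇒ V=58.6503 exercise | (k=8,j=2): S=53.7163, K−S=46.4537, hold=46.0927 ⇒ V=46.4537 exercise | (k=8,j=3): S=69.4955, K−S=30.6745, hold=30.3134 ⇒ V=30.6745 exercise | (k=8,j=4): S=89.9100, K−S=10.2600, hold=10.9056 ⇒ V=10.9056 continue | (k=8,j=5): S=116.3213, K−S=0.0000, hold=0.0000 ⇒ V=0.0000 continue | (k=8,j=6): S=150.4909, K−S=0.0000, hold=0.0000 ⇒ V=0.0000 continue | (k=8,j=7): S=194.6980, K−S=0.0000, hold=0.0000 ⇒ V=0.0000 continue | (k=8,j=8): S=251.8910, K−S=0.0000, hold=0.0000 ⇒ V=0.0000 continue  boundary S*=69.4955
step 7: (k=7,j=0): S=36.5030, K−S=63.6670, hold=63.3059 ⇒ V=63.6670 exercise | (k=7,j=1): S=47.2259, K−S=52.9441, hold=52.5831 ⇒ V=52.9441 exercise | (k=7,j=2): S=61.0986, K−S=39.0714, hold=38.7104 ⇒ V=39.0714 exercise | (k=7,j=3): S=79.0465, K−S=21.1235, hold=21.0725 ⇒ V=21.1235 exercise | (k=7,j=4): S=102.2665, K−S=0.0000, hold=5.6303 ⇒ V=5.6303 continue | (k=7,j=5): S=132.3076, K−S=0.0000, hold=0.0000 ⇒ V=0.0000 continue | (k=7,j=6): S=171.1732, K−S=0.0000, hold=0.0000 ⇒ V=0.0000 continue | (k=7,j=7): S=221.4558, K−S=0.0000, hold=0.0000 ⇒ V=0.0000 continue  boundary S*=79.0465
step 6: (k=6,j=0): S=41.5197, K−S=58.6503, hold=58.2892 ⇒ V=58.6503 exercise | (k=6,j=1): S=53.7163, K−S=46.4537, hold=46.0927 ⇒ V=46.4537 exercise | (k=6,j=2): S=69.4955, K−S=30.6745, hold=30.3134 ⇒ V=30.6745 exercise | (k=6,j=3): S=89.9100, K−S=10.2600, hold=13.6088 ⇒ V=13.6088 continue | (k=6,j=4): S=116.3213, K−S=0.0000, hold=2.9068 ⇒ V=2.9068 continue | (k=6,j=5): S=150.4909, K−S=0.0000, hold=0.0000 ⇒ V=0.0000 continue | (k=6,j=6): S=194.6980, K−S=0.0000, hold=0.0000 ⇒ V=0.0000 continue  boundary S*=69.4955
step 5: (k=5,j=0): S=47.2259, K−S=52.9441, hold=52.5831 ⇒ V=52.9441 exercise | (k=5,j=1): S=61.0986, K−S=39.0714, hold=38.7104 ⇒ V=39.0714 exercise | (k=5,j=2): S=79.0465, K−S=21.1235, hold=22.3703 ⇒ V=22.3703 continue | (k=5,j=3): S=102.2665, K−S=0.0000, hold=8.4215 ⇒ V=8.4215 continue | (k=5,j=4): S=132.3076, K−S=0.0000, hold=1.5007 ⇒ V=1.5007 continue | (k=5,j=5): S=171.1732, K−S=0.0000, hold=0.0000 ⇒ V=0.0000 continue  boundary S*=61.0986
step 4: (k=4,j=0): S=53.7163, K−S=46.4537, hold=46.0927 ⇒ V=46.4537 exercise | (k=4,j=1): S=69.4955, K−S=30.6745, hold=30.9121 ⇒ V=30.9121 continue | (k=4,j=2): S=89.9100, K−S=10.2600, hold=15.5926 ⇒ V=15.5926 continue | (k=4,j=3): S=116.3213, K−S=0.0000, hold=5.0683 ⇒ V=5.0683 continue | (k=4,j=4): S=150.4909, K−S=0.0000, hold=0.7748 ⇒ V=0.7748 continue  boundary S*=53.7163
step 3: (k=3,j=0): S=61.0986, K−S=39.0714, hold=38.8244 ⇒ V=39.0714 exercise | (k=3,j=1): S=79.0465, K−S=21.1235, hold=23.4454 ⇒ V=23.4454 continue | (k=3,j=2): S=102.2665, K−S=0.0000, hold=10.4835 ⇒ V=10.4835 continue | (k=3,j=3): S=132.3076, K−S=0.0000, hold=2.9886 ⇒ V=2.9886 continue  boundary S*=61.0986
step 2: (k=2,j=0): S=69.4955, K−S=30.6745, hold=31.4282 ⇒ V=31.4282 continue | (k=2,j=1): S=89.9100, K−S=10.2600, hold=17.1376 ⇒ V=17.1376 continue | (k=2,j=2): S=116.3213, K−S=0.0000, hold=6.8473 ⇒ V=6.8473 continue  boundary S*=-
step 1: (k=1,j=0): S=79.0465, K−S=21.1235, hold=24.4538 ⇒ V=24.4538 continue | (k=1,j=1): S=102.2665, K−S=0.0000, hold=12.1352 ⇒ V=12.1352 continue  boundary S*=-
step 0: (k=0,j=0): S=89.9100, K−S=10.2600, hold=18.4513 ⇒ V=18.4513 continue  boundary S*=-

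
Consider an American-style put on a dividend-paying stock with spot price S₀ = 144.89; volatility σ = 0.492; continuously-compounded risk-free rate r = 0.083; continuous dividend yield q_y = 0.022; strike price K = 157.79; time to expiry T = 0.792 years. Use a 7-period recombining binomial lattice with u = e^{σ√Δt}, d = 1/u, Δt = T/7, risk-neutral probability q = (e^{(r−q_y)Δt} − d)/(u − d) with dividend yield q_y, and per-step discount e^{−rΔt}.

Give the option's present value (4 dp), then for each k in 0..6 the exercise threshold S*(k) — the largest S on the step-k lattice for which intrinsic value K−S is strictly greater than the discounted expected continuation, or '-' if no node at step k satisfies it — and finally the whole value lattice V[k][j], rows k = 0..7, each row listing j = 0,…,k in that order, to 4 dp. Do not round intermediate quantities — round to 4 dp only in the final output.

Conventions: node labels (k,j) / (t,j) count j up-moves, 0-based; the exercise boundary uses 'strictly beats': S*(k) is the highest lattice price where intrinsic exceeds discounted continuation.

Δt=0.11314, u=1.17997, d=0.84748, q=0.47955, disc=e^(-rΔt)=0.99065
k=7 terminal: V=max(K-S,0) → 112.2985 94.4503 69.5997 34.9992 0.0000 0.0000 0.0000 0.0000
k=6: j=0 S=53.6788 intr=104.1112 cont=102.7698 V=104.1112[EX]; j=1 S=74.7392 intr=83.0508 cont=81.7618 V=83.0508[EX]; j=2 S=104.0623 intr=53.7277 cont=52.5116 V=53.7277[EX]; j=3 S=144.8900 intr=12.9000 cont=18.0451 V=18.0451[hold]; j=4 S=201.7360 intr=0.0000 cont=0.0000 V=0.0000[hold]; j=5 S=280.8850 intr=0.0000 cont=0.0000 V=0.0000[hold]; j=6 S=391.0872 intr=0.0000 cont=0.0000 V=0.0000[hold]  S*(6)=104.0623
k=5: j=0 S=63.3397 intr=94.4503 cont=93.1330 V=94.4503[EX]; j=1 S=88.1903 intr=69.5997 cont=68.3441 V=69.5997[EX]; j=2 S=122.7908 intr=34.9992 cont=36.2739 V=36.2739[hold]; j=3 S=170.9665 intr=0.0000 cont=9.3038 V=9.3038[hold]; j=4 S=238.0433 intr=0.0000 cont=0.0000 V=0.0000[hold]; j=5 S=331.4371 intr=0.0000 cont=0.0000 V=0.0000[hold]  S*(5)=88.1903
k=4: j=0 S=74.7392 intr=83.0508 cont=81.7618 V=83.0508[EX]; j=1 S=104.0623 intr=53.7277 cont=53.1171 V=53.7277[EX]; j=2 S=144.8900 intr=12.9000 cont=23.1222 V=23.1222[hold]; j=3 S=201.7360 intr=0.0000 cont=4.7969 V=4.7969[hold]; j=4 S=280.8850 intr=0.0000 cont=0.0000 V=0.0000[hold]  S*(4)=104.0623
k=3: j=0 S=88.1903 intr=69.5997 cont=68.3441 V=69.5997[EX]; j=1 S=122.7908 intr=34.9992 cont=38.6858 V=38.6858[hold]; j=2 S=170.9665 intr=0.0000 cont=14.2003 V=14.2003[hold]; j=3 S=238.0433 intr=0.0000 cont=2.4732 V=2.4732[hold]  S*(3)=88.1903
k=2: j=0 S=104.0623 intr=53.7277 cont=54.2630 V=54.2630[hold]; j=1 S=144.8900 intr=12.9000 cont=26.6920 V=26.6920[hold]; j=2 S=201.7360 intr=0.0000 cont=8.4964 V=8.4964[hold]  S*(2)=-
k=1: j=0 S=122.7908 intr=34.9992 cont=40.6577 V=40.6577[hold]; j=1 S=170.9665 intr=0.0000 cont=17.7984 V=17.7984[hold]  S*(1)=-
k=0: j=0 S=144.8900 intr=12.9000 cont=29.4179 V=29.4179[hold]  S*(0)=-

price = 29.4179
boundary = - - - 88.1903 104.0623 88.1903 104.0623
tree:
29.4179
40.6577 17.7984
54.2630 26.6920 8.4964
69.5997 38.6858 14.2003 2.4732
83.0508 53.7277 23.1222 4.7969 0.0000
94.4503 69.5997 36.2739 9.3038 0.0000 0.0000
104.1112 83.0508 53.7277 18.0451 0.0000 0.0000 0.0000
112.2985 94.4503 69.5997 34.9992 0.0000 0.0000 0.0000 0.0000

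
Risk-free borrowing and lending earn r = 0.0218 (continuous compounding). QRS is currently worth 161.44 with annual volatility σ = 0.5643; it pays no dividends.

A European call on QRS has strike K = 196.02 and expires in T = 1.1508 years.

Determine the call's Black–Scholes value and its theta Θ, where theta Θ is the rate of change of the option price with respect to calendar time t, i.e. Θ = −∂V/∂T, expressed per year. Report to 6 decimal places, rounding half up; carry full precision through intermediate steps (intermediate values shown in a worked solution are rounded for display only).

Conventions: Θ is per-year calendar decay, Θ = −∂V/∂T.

price = 28.644080
Θ = -18.103109

σ√T = 0.5643·√1.1508 = 0.605355
d₁ = (ln(S/K) + (r+σ²/2)T) / (σ√T) = (ln(161.44/196.02) + (0.0218+0.5643²/2)·1.1508) / 0.605355 = (-0.194083 + 0.208315) / 0.605355 = 0.023509
d₂ = d₁ − σ√T = 0.023509 − 0.605355 = -0.581845
e^{−rT} = 0.975225
N(d₁) = 0.509378,  N(d₂) = 0.280335
Call price V = S·N(d₁) − K·e^{−rT}·N(d₂) = 82.233987 − 53.589906 = 28.644080
φ(d₁) = (1/√(2π))·e^{−d₁²/2} = 0.398832
Θ = −S·φ(d₁)·σ/(2√T) − r·K·e^{−rT}·N(d₂) = −16.934849 − 1.168260 = -18.103109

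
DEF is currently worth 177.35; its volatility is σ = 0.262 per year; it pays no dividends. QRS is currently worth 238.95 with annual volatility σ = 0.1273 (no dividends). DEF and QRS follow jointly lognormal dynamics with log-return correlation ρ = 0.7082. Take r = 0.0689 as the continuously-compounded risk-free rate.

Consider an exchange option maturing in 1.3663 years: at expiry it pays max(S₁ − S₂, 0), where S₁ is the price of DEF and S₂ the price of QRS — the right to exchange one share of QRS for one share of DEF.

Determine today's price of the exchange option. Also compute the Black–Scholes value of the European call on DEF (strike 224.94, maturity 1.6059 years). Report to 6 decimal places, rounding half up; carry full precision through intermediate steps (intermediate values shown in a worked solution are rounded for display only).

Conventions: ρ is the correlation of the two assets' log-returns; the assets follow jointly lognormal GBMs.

σ_eff = √(σ₁² + σ₂² − 2ρσ₁σ₂) = √(0.262² + 0.1273² − 2·0.7082·0.262·0.1273) = 0.193930
d₁ = (ln(S₁/S₂) + (q₂ − q₁ + σ_eff²/2)T) / (σ_eff√T) = (ln(177.35/238.95) + (0.0 − 0.0 + 0.018804)·1.3663) / 0.226682 = -1.201846
d₂ = d₁ − σ_eff√T = -1.201846 − 0.226682 = -1.428528
N(d₁) = 0.114712,  N(d₂) = 0.076570
V = S₁·e^{−q₁T}·N(d₁) − S₂·e^{−q₂T}·N(d₂) = 20.344110 − 18.296403 = 2.047707
[vanilla: DEF call K=224.94]
σ√T = 0.262·√1.6059 = 0.332017
d₁ = (ln(S/K) + (r+σ²/2)T) / (σ√T) = (ln(177.35/224.94) + (0.0689+0.262²/2)·1.6059) / 0.332017 = (-0.237709 + 0.165764) / 0.332017 = -0.216689
d₂ = d₁ − σ√T = -0.216689 − 0.332017 = -0.548706
e^{−rT} = 0.895255
N(d₁) = 0.414226,  N(d₂) = 0.291604
price = S·N(d₁) − K·e^{−rT}·N(d₂) = 73.462901 − 58.722777 = 14.740124

exchange price = 2.047707
price(DEF call K=224.94) = 14.740124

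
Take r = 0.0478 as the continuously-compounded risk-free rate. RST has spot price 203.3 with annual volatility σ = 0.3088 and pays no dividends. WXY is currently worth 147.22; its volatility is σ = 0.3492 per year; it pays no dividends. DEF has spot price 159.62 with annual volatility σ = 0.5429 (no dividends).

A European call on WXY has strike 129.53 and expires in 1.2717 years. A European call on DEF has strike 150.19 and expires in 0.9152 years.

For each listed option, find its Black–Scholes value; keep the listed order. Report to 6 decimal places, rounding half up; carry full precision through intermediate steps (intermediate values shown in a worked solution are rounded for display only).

price(WXY call K=129.53) = 35.997187
price(DEF call K=150.19) = 39.623783

[WXY call K=129.53]
σ√T = 0.3492·√1.2717 = 0.393792
d₁ = (ln(S/K) + (r+σ²/2)T) / (σ√T) = (ln(147.22/129.53) + (0.0478+0.3492²/2)·1.2717) / 0.393792 = (0.128016 + 0.138323) / 0.393792 = 0.676344
d₂ = d₁ − σ√T = 0.676344 − 0.393792 = 0.282553
e^{−rT} = 0.941023
N(d₁) = 0.750589,  N(d₂) = 0.611240
price = S·N(d₁) − K·e^{−rT}·N(d₂) = 110.501706 − 74.504519 = 35.997187
[DEF call K=150.19]
σ√T = 0.5429·√0.9152 = 0.519371
d₁ = (ln(S/K) + (r+σ²/2)T) / (σ√T) = (ln(159.62/150.19) + (0.0478+0.5429²/2)·0.9152) / 0.519371 = (0.060895 + 0.178620) / 0.519371 = 0.461163
d₂ = d₁ − σ√T = 0.461163 − 0.519371 = -0.058209
e^{−rT} = 0.957197
N(d₁) = 0.677659,  N(d₂) = 0.476791
price = S·N(d₁) − K·e^{−rT}·N(d₂) = 108.167938 − 68.544155 = 39.623783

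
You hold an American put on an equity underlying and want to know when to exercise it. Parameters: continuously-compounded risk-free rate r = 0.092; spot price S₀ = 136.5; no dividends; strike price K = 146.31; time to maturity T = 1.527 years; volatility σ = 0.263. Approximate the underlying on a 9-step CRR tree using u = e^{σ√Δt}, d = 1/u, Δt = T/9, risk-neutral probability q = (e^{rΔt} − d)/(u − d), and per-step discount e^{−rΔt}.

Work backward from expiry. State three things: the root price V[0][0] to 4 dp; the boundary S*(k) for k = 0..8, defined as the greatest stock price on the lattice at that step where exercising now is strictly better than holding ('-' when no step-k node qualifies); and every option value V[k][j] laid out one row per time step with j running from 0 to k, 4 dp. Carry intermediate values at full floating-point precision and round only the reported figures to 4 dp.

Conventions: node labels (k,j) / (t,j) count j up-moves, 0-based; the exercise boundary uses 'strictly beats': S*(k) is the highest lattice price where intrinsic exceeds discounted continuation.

price = 16.0239
boundary = - - 109.9100 98.6256 109.9100 122.4856 109.9100 122.4856 109.9100
tree:
16.0239
24.5057 9.4167
36.4000 15.2989 4.7855
47.6844 24.0534 8.4436 1.8746
57.8103 36.4000 14.4565 3.6754 0.4278
66.8965 47.6844 23.8244 7.0656 0.9558 0.0000
75.0499 57.8103 36.4000 13.2250 2.1357 0.0000 0.0000
82.3661 66.8965 47.6844 23.8244 4.7720 0.0000 0.0000 0.0000
88.9312 75.0499 57.8103 36.4000 10.6626 0.0000 0.0000 0.0000 0.0000
94.8223 82.3661 66.8965 47.6844 23.8244 0.0000 0.0000 0.0000 0.0000 0.0000

params: Δt=0.16967 u=1.11442 d=0.89733 q=0.54541 e^(-rΔt)=0.98451
t_9 payoffs: 94.8223 82.3661 66.8965 47.6844 23.8244 0.0000 0.0000 0.0000 0.0000 0.0000
t_8: node(8,0) S=57.3788 payoff=88.9312 vs cont=86.6652 → 88.9312 [stop]  node(8,1) S=71.2601 payoff=75.0499 vs cont=72.7838 → 75.0499 [stop]  node(8,2) S=88.4997 payoff=57.8103 vs cont=55.5442 → 57.8103 [stop]  node(8,3) S=109.9100 payoff=36.4000 vs cont=34.1339 → 36.4000 [stop]  node(8,4) S=136.5000 payoff=9.8100 vs cont=10.6626 → 10.6626 [wait]  node(8,5) S=169.5228 payoff=0.0000 vs cont=0.0000 → 0.0000 [wait]  node(8,6) S=210.5346 payoff=0.0000 vs cont=0.0000 → 0.0000 [wait]  node(8,7) S=261.4682 payoff=0.0000 vs cont=0.0000 → 0.0000 [wait]  node(8,8) S=324.7239 payoff=0.0000 vs cont=0.0000 → 0.0000 [wait]  ⇒ S*(8)=109.9100
t_7: node(7,0) S=63.9439 payoff=82.3661 vs cont=80.1001 → 82.3661 [stop]  node(7,1) S=79.4135 payoff=66.8965 vs cont=64.6305 → 66.8965 [stop]  node(7,2) S=98.6256 payoff=47.6844 vs cont=45.4183 → 47.6844 [stop]  node(7,3) S=122.4856 payoff=23.8244 vs cont=22.0161 → 23.8244 [stop]  node(7,4) S=152.1179 payoff=0.0000 vs cont=4.7720 → 4.7720 [wait]  node(7,5) S=188.9190 payoff=0.0000 vs cont=0.0000 → 0.0000 [wait]  node(7,6) S=234.6233 payoff=0.0000 vs cont=0.0000 → 0.0000 [wait]  node(7,7) S=291.3845 payoff=0.0000 vs cont=0.0000 → 0.0000 [wait]  ⇒ S*(7)=122.4856
t_6: node(6,0) S=71.2601 payoff=75.0499 vs cont=72.7838 → 75.0499 [stop]  node(6,1) S=88.4997 payoff=57.8103 vs cont=55.5442 → 57.8103 [stop]  node(6,2) S=109.9100 payoff=36.4000 vs cont=34.1339 → 36.4000 [stop]  node(6,3) S=136.5000 payoff=9.8100 vs cont=13.2250 → 13.2250 [wait]  node(6,4) S=169.5228 payoff=0.0000 vs cont=2.1357 → 2.1357 [wait]  node(6,5) S=210.5346 payoff=0.0000 vs cont=0.0000 → 0.0000 [wait]  node(6,6) S=261.4682 payoff=0.0000 vs cont=0.0000 → 0.0000 [wait]  ⇒ S*(6)=109.9100
t_5: node(5,0) S=79.4135 payoff=66.8965 vs cont=64.6305 → 66.8965 [stop]  node(5,1) S=98.6256 payoff=47.6844 vs cont=45.4183 → 47.6844 [stop]  node(5,2) S=122.4856 payoff=23.8244 vs cont=23.3921 → 23.8244 [stop]  node(5,3) S=152.1179 payoff=0.0000 vs cont=7.0656 → 7.0656 [wait]  node(5,4) S=188.9190 payoff=0.0000 vs cont=0.9558 → 0.9558 [wait]  node(5,5) S=234.6233 payoff=0.0000 vs cont=0.0000 → 0.0000 [wait]  ⇒ S*(5)=122.4856
t_4: node(4,0) S=88.4997 payoff=57.8103 vs cont=55.5442 → 57.8103 [stop]  node(4,1) S=109.9100 payoff=36.4000 vs cont=34.1339 → 36.4000 [stop]  node(4,2) S=136.5000 payoff=9.8100 vs cont=14.4565 → 14.4565 [wait]  node(4,3) S=169.5228 payoff=0.0000 vs cont=3.6754 → 3.6754 [wait]  node(4,4) S=210.5346 payoff=0.0000 vs cont=0.4278 → 0.4278 [wait]  ⇒ S*(4)=109.9100
t_3: node(3,0) S=98.6256 payoff=47.6844 vs cont=45.4183 → 47.6844 [stop]  node(3,1) S=122.4856 payoff=23.8244 vs cont=24.0534 → 24.0534 [wait]  node(3,2) S=152.1179 payoff=0.0000 vs cont=8.4436 → 8.4436 [wait]  node(3,3) S=188.9190 payoff=0.0000 vs cont=1.8746 → 1.8746 [wait]  ⇒ S*(3)=98.6256
t_2: node(2,0) S=109.9100 payoff=36.4000 vs cont=34.2569 → 36.4000 [stop]  node(2,1) S=136.5000 payoff=9.8100 vs cont=15.2989 → 15.2989 [wait]  node(2,2) S=169.5228 payoff=0.0000 vs cont=4.7855 → 4.7855 [wait]  ⇒ S*(2)=109.9100
t_1: node(1,0) S=122.4856 payoff=23.8244 vs cont=24.5057 → 24.5057 [wait]  node(1,1) S=152.1179 payoff=0.0000 vs cont=9.4167 → 9.4167 [wait]  ⇒ S*(1)=-
t_0: node(0,0) S=136.5000 payoff=9.8100 vs cont=16.0239 → 16.0239 [wait]  ⇒ S*(0)=-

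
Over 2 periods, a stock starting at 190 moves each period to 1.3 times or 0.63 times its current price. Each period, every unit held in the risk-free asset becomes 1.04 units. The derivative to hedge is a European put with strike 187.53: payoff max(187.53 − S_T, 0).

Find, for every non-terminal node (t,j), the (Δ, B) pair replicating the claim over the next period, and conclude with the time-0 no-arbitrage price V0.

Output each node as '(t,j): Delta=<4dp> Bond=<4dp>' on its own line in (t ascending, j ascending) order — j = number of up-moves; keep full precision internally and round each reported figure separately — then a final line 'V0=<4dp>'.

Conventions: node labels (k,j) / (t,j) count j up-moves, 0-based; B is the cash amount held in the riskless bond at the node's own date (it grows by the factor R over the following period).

(0,0): Delta=-0.3826 Bond=102.3234
(1,0): Delta=-1.0000 Bond=180.3173
(1,1): Delta=-0.1929 Bond=59.5522
V0=29.6266

The replicating-portfolio and risk-neutral prices coincide; use p* = (1.04−0.63)/(1.3−0.63) = 0.6119 for the latter.
Terminal payoffs: V(2,0)=112.1190, V(2,1)=31.9200, V(2,2)=0.0000
  t=1,j=0: stock 119.7000 → up 155.6100 (V=31.9200), down 75.4110 (V=112.1190). Price 60.6173; hedge Δ=-1.0000, bond B=180.3173.
  t=1,j=1: stock 247.0000 → up 321.1000 (V=0.0000), down 155.6100 (V=31.9200). Price 11.9104; hedge Δ=-0.1929, bond B=59.5522.
  t=0,j=0: stock 190.0000 → up 247.0000 (V=11.9104), down 119.7000 (V=60.6173). Price 29.6266; hedge Δ=-0.3826, bond B=102.3234.
As a check, the time-0 holding Δ(0,0)·S0 + B(0,0) comes to 29.6266 — exactly V0.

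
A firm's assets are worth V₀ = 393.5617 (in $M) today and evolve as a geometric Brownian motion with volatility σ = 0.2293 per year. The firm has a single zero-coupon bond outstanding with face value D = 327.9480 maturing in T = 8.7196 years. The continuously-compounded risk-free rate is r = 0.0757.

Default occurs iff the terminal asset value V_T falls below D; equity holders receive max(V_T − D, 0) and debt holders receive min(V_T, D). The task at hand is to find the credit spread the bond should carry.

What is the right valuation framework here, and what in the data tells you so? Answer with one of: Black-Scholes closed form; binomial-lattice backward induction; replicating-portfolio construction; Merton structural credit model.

framework: Merton structural credit model

Key observation: the asked-for credit quantity lives on the firm's capital structure — asset value, asset volatility, debt face 327.9480 — which is the structural model's domain.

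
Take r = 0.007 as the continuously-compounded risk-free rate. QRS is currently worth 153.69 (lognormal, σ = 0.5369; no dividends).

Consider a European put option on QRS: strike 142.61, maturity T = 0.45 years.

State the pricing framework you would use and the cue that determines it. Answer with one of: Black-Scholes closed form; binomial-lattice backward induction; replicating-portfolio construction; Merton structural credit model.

framework: Black-Scholes closed form

Key observation: a European-exercise option on QRS struck at 142.61 — a GBM underlying with constant parameters — admits an analytic price: the data contain no early exercise, no discrete tree, no debt structure.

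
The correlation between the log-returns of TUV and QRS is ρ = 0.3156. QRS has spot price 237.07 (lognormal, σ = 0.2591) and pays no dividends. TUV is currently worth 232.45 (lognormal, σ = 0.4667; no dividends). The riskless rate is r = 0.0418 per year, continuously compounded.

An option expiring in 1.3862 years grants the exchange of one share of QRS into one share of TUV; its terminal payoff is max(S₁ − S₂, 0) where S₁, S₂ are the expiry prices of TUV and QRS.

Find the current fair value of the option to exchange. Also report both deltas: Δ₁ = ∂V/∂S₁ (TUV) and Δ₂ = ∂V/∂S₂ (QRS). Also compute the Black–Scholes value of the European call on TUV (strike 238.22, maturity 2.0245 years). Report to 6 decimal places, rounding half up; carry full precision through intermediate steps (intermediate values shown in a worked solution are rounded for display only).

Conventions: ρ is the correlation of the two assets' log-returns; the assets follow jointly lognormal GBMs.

exchange price = 47.486250
Δ1 = 0.591840
Δ2 = -0.380002
price(TUV call K=238.22) = 65.714335

σ_eff = √(σ₁² + σ₂² − 2ρσ₁σ₂) = √(0.4667² + 0.2591² − 2·0.3156·0.4667·0.2591) = 0.456745
d₁ = (ln(S₁/S₂) + (q₂ − q₁ + σ_eff²/2)T) / (σ_eff√T) = (ln(232.45/237.07) + (0.0 − 0.0 + 0.104308)·1.3862) / 0.537758 = 0.232282
d₂ = d₁ − σ_eff√T = 0.232282 − 0.537758 = -0.305476
N(d₁) = 0.591840,  N(d₂) = 0.380002
V = S₁·e^{−q₁T}·N(d₁) − S₂·e^{−q₂T}·N(d₂) = 137.573304 − 90.087054 = 47.486250
Δ₁ = e^{−q₁T}·N(d₁) = 0.591840;  Δ₂ = −e^{−q₂T}·N(d₂) = -0.380002
[vanilla: TUV call K=238.22]
σ√T = 0.4667·√2.0245 = 0.664044
d₁ = (ln(S/K) + (r+σ²/2)T) / (σ√T) = (ln(232.45/238.22) + (0.0418+0.4667²/2)·2.0245) / 0.664044 = (-0.024519 + 0.305101) / 0.664044 = 0.422535
d₂ = d₁ − σ√T = 0.422535 − 0.664044 = -0.241509
e^{−rT} = 0.918858
N(d₁) = 0.663683,  N(d₂) = 0.404580
price = S·N(d₁) − K·e^{−rT}·N(d₂) = 154.273043 − 88.558708 = 65.714335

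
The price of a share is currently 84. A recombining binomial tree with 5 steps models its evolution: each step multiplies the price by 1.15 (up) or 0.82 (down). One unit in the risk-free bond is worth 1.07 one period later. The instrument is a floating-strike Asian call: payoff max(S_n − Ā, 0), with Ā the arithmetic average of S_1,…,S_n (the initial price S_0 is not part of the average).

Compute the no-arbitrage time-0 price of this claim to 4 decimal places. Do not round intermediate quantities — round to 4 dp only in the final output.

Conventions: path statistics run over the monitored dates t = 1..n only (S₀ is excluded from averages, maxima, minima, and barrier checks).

Under the martingale measure an up-move has probability p* = 0.7576; value the claim as the probability-weighted average of per-path payoffs, discounted 5 periods at R = 1.07.
Enumerate all 2^5 = 32 price paths (U = up ×1.15, D = down ×0.82); each path with k up-moves has probability p*^k·(1−p*)^(5−k).
DDDDD: Ā=48.1594, payoff=0.0000, prob=0.000837
UDDDD: Ā=67.5406, payoff=0.0000, prob=0.002617
DUDDD: Ā=61.9966, payoff=0.0000, prob=0.002617
UUDDD: Ā=86.9464, payoff=0.0000, prob=0.008177
DDUDD: Ā=57.4505, payoff=0.0000, prob=0.002617
UDUDD: Ā=80.5708, payoff=0.0000, prob=0.008177
DUUDD: Ā=75.0268, payoff=0.0000, prob=0.008177
UUUDD: Ā=105.2206, payoff=0.0000, prob=0.025552
DDDUD: Ā=53.7227, payoff=0.0000, prob=0.002617
UDDUD: Ā=75.3428, payoff=0.0000, prob=0.008177
DUDUD: Ā=69.7988, payoff=0.0000, prob=0.008177
UUDUD: Ā=97.8886, payoff=0.0000, prob=0.025552
DDUUD: Ā=65.2528, payoff=0.0000, prob=0.008177
UDUUD: Ā=91.5130, payoff=0.0000, prob=0.025552
DUUUD: Ā=85.9690, payoff=0.0000, prob=0.025552
UUUUD: Ā=120.5663, payoff=0.0000, prob=0.079851
DDDDU: Ā=50.6659, payoff=0.0000, prob=0.002617
UDDDU: Ā=71.0559, payoff=0.0000, prob=0.008177
DUDDU: Ā=65.5119, payoff=0.0000, prob=0.008177
UUDDU: Ā=91.8764, payoff=0.0000, prob=0.025552
DDUDU: Ā=60.9658, payoff=0.2857, prob=0.008177
UDUDU: Ā=85.5008, payoff=0.4006, prob=0.025552
DUUDU: Ā=79.9568, payoff=5.9446, prob=0.025552
UUUDU: Ā=112.1346, payoff=8.3370, prob=0.079851
DDDUU: Ā=57.2380, payoff=4.0134, prob=0.008177
UDDUU: Ā=80.2728, payoff=5.6286, prob=0.025552
DUDUU: Ā=74.7288, payoff=11.1726, prob=0.025552
UUDUU: Ā=104.8026, payoff=15.6689, prob=0.079851
DDUUU: Ā=70.1828, payoff=15.7187, prob=0.025552
UDUUU: Ā=98.4270, payoff=22.0445, prob=0.079851
DUUUU: Ā=92.8830, payoff=27.5885, prob=0.079851
UUUUU: Ā=130.2628, payoff=38.6912, prob=0.249534
Price = Σ prob·payoff / R^5 = 16.563169 / 1.402552 = 11.8093

price = 11.8093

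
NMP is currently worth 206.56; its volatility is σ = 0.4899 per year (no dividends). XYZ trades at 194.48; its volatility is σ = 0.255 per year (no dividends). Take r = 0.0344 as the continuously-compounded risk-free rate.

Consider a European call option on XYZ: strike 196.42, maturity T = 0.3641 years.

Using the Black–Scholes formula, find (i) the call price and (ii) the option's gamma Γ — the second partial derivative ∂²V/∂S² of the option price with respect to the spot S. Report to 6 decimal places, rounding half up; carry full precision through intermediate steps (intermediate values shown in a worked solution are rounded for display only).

price = 12.164972
Γ = 0.013273

σ√T = 0.255·√0.3641 = 0.153869
d₁ = (ln(S/K) + (r+σ²/2)T) / (σ√T) = (ln(194.48/196.42) + (0.0344+0.255²/2)·0.3641) / 0.153869 = (-0.009926 + 0.024363) / 0.153869 = 0.093826
d₂ = d₁ − σ√T = 0.093826 − 0.153869 = -0.060042
e^{−rT} = 0.987553
N(d₁) = 0.537376,  N(d₂) = 0.476061
Call price V = S·N(d₁) − K·e^{−rT}·N(d₂) = 104.508973 − 92.344000 = 12.164972
φ(d₁) = (1/√(2π))·e^{−d₁²/2} = 0.397190
Γ = φ(d₁) / (S·σ·√T) = 0.013273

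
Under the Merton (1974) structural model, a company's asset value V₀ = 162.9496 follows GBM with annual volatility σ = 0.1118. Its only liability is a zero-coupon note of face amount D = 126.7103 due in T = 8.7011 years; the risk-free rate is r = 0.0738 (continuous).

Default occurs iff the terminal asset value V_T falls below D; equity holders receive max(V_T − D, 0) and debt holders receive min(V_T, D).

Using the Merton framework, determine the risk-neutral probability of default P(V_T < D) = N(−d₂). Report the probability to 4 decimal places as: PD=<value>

With assets at 162.9496 and a single debt payment of 126.7103 at 8.7011 years:
d₁ = [ln(V₀/D) + (r + σ²/2)T] / (σ√T)
   = [ln(162.9496/126.7103) + (0.0738 + 0.5·0.1118²)·8.7011] / (0.1118·√8.7011)
   = [0.251538 + 0.696520] / 0.329783 = 2.874787
d₂ = d₁ − σ√T = 2.874787 − 0.329783 = 2.545004
risk-neutral PD = N(−d₂) = N(-2.545004) = 0.005464

PD=0.0055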